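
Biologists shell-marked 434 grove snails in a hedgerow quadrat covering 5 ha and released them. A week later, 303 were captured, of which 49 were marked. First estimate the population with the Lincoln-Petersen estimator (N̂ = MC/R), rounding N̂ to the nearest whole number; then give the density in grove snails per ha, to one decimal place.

density ≈ 536.8 grove snails per ha

N̂ = 434·303/49 = 131502/49 ≈ 2683.7 → 2684
Density = N̂ / area = 2684 / 5 ≈ 536.80 → 536.8 per ha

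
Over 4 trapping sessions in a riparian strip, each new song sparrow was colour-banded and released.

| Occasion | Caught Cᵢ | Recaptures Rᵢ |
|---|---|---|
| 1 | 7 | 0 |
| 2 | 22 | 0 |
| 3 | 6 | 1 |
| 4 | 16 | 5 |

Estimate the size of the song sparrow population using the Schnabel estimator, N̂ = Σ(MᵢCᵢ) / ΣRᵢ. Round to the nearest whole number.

Marked at large before each occasion: Mᵢ = Σⱼ<ᵢ (Cⱼ − Rⱼ) → M1=0, M2=7, M3=29, M4=34
Σ MᵢCᵢ = 0·7 + 7·22 + 29·6 + 34·16 = 0 + 154 + 174 + 544 = 872
Σ Rᵢ = 0 + 0 + 1 + 5 = 6
N̂ = 872 / 6 ≈ 145.3 → 145

N ≈ 145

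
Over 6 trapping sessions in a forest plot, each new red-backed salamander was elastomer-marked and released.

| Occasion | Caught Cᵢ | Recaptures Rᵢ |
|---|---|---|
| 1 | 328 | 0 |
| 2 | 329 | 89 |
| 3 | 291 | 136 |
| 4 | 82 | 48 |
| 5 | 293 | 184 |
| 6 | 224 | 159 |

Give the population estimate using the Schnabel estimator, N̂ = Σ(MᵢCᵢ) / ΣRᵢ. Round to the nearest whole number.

Marked at large before each occasion: Mᵢ = Σⱼ<ᵢ (Cⱼ − Rⱼ) → M1=0, M2=328, M3=568, M4=723, M5=757, M6=866
Σ MᵢCᵢ = 0·328 + 328·329 + 568·291 + 723·82 + 757·293 + 866·224 = 0 + 107912 + 165288 + 59286 + 221801 + 193984 = 748271
Σ Rᵢ = 0 + 89 + 136 + 48 + 184 + 159 = 616
N̂ = 748271 / 616 ≈ 1214.7 → 1215

N ≈ 1215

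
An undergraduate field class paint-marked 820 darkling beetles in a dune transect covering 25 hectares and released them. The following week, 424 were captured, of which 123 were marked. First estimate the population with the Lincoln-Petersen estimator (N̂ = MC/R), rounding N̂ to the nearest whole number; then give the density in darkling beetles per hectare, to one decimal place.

N̂ = 820·424/123 = 347680/123 ≈ 2826.7 → 2827
Density = N̂ / area = 2827 / 25 ≈ 113.08 → 113.1 per hectare

density ≈ 113.1 darkling beetles per hectare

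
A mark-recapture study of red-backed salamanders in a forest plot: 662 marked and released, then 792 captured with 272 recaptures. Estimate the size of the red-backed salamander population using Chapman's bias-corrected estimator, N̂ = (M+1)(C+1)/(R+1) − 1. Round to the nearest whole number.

N̂ = (662+1)(792+1)/(272+1) − 1 = 663·793/273 − 1
= 525759/273 − 1 ≈ 1925.9 − 1 ≈ 1924.9 → 1925

N ≈ 1925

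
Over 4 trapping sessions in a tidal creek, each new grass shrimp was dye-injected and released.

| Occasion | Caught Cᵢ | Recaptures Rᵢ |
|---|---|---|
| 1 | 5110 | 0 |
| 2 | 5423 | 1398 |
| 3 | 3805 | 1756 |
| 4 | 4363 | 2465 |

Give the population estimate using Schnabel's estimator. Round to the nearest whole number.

N ≈ 19,802

Marked at large before each occasion: Mᵢ = Σⱼ<ᵢ (Cⱼ − Rⱼ) → M1=0, M2=5110, M3=9135, M4=11184
Σ MᵢCᵢ = 0·5110 + 5110·5423 + 9135·3805 + 11184·4363 = 0 + 27711530 + 34758675 + 48795792 = 111265997
Σ Rᵢ = 0 + 1398 + 1756 + 2465 = 5619
N̂ = 111265997 / 5619 ≈ 19801.7 → 19802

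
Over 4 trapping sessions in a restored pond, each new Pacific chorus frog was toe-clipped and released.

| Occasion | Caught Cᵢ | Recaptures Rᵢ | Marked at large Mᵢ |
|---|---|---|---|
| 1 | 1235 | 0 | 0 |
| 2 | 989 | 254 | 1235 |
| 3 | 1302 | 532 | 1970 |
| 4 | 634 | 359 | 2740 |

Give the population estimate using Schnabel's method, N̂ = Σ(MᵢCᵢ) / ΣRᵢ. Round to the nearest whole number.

Σ MᵢCᵢ = 0·1235 + 1235·989 + 1970·1302 + 2740·634 = 0 + 1221415 + 2564940 + 1737160 = 5523515
Σ Rᵢ = 0 + 254 + 532 + 359 = 1145
N̂ = 5523515 / 1145 ≈ 4824.0 → 4824

N ≈ 4824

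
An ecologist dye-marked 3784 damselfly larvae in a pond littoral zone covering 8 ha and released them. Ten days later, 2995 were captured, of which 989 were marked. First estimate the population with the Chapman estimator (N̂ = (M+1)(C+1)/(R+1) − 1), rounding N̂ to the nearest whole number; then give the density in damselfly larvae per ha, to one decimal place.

N̂ = 3785·2996/990 − 1 = 11339860/990 − 1 ≈ 11453.4 → 11453
Density = N̂ / area = 11453 / 8 ≈ 1431.62 → 1431.6 per ha

density ≈ 1431.6 damselfly larvae per ha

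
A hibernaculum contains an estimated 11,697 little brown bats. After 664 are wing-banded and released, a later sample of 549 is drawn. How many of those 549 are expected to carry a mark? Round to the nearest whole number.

The marked fraction of the population is 664/11697, so in a sample of 549 expect C·(M/N) marked.
E[R] = 664 × 549 / 11697 = 364536 / 11697 ≈ 31.2 → 31

expected recaptures ≈ 31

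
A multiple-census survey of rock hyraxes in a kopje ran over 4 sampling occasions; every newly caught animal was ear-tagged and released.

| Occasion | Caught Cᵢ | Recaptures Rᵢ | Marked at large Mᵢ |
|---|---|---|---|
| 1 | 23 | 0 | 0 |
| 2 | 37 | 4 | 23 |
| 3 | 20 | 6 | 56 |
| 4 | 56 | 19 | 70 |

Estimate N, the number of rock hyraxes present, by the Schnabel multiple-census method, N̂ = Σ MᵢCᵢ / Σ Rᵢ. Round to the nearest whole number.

Σ MᵢCᵢ = 0·23 + 23·37 + 56·20 + 70·56 = 0 + 851 + 1120 + 3920 = 5891
Σ Rᵢ = 0 + 4 + 6 + 19 = 29
N̂ = 5891 / 29 ≈ 203.1 → 203

N ≈ 203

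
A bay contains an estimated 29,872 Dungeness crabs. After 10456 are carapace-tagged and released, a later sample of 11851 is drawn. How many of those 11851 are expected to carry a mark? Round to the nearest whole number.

The marked fraction of the population is 10456/29872, so in a sample of 11851 expect C·(M/N) marked.
E[R] = 10456 × 11851 / 29872 = 123914056 / 29872 ≈ 4148.2 → 4148

expected recaptures ≈ 4148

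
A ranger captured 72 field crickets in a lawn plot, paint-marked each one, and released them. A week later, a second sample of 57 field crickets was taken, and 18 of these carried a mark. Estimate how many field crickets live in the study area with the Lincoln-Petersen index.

N = 228

Lincoln-Petersen assumes M/N = R/C, so N = M·C / R.
N = (72 × 57) / 18 = 4104 / 18 = 228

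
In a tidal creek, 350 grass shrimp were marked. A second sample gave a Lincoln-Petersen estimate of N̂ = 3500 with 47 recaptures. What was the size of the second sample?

C = 470

From N = M·C/R: C = N·R / M = 3500·47 / 350 = 164500 / 350 = 470.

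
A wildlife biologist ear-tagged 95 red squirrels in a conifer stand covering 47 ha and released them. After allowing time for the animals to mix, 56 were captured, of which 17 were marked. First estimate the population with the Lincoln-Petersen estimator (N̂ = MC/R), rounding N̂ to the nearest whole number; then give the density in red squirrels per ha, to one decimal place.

density ≈ 6.7 red squirrels per ha

N̂ = 95·56/17 = 5320/17 ≈ 312.9 → 313
Density = N̂ / area = 313 / 47 ≈ 6.66 → 6.7 per ha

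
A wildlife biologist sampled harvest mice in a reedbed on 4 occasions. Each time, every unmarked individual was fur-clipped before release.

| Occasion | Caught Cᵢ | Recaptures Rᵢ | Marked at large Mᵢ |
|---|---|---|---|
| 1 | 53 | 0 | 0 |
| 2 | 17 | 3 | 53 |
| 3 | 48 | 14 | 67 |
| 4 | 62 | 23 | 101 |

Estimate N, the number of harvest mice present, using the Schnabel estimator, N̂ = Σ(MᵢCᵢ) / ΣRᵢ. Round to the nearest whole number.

Σ MᵢCᵢ = 0·53 + 53·17 + 67·48 + 101·62 = 0 + 901 + 3216 + 6262 = 10379
Σ Rᵢ = 0 + 3 + 14 + 23 = 40
N̂ = 10379 / 40 ≈ 259.48 → 259

N ≈ 259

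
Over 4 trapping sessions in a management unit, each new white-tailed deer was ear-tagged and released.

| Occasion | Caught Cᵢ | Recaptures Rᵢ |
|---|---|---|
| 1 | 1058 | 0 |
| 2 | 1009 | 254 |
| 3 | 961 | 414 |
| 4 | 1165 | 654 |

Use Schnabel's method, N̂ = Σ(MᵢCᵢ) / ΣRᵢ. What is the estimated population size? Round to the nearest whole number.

Marked at large before each occasion: Mᵢ = Σⱼ<ᵢ (Cⱼ − Rⱼ) → M1=0, M2=1058, M3=1813, M4=2360
Σ MᵢCᵢ = 0·1058 + 1058·1009 + 1813·961 + 2360·1165 = 0 + 1067522 + 1742293 + 2749400 = 5559215
Σ Rᵢ = 0 + 254 + 414 + 654 = 1322
N̂ = 5559215 / 1322 ≈ 4205.2 → 4205

N ≈ 4205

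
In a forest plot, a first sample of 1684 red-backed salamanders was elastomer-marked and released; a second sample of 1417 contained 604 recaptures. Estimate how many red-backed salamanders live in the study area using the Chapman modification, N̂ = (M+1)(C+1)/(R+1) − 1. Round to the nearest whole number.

N ≈ 3948

N̂ = (1684+1)(1417+1)/(604+1) − 1 = 1685·1418/605 − 1
= 2389330/605 − 1 ≈ 3949.3 − 1 ≈ 3948.3 → 3948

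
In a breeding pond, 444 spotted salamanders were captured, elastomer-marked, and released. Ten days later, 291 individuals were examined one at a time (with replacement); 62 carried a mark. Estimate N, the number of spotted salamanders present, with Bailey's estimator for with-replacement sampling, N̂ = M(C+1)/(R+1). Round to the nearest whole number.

N ≈ 2058

N̂ = 444·(291+1)/(62+1) = 444·292/63 = 129648/63 ≈ 2057.9 → 2058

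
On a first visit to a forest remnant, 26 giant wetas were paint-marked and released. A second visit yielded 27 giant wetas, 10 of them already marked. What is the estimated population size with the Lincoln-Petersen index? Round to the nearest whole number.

If marked individuals mix randomly, R/C ≈ M/N, giving N ≈ M·C/R.
N = (26 × 27) / 10 = 702 / 10 ≈ 70.2 → 70

N ≈ 70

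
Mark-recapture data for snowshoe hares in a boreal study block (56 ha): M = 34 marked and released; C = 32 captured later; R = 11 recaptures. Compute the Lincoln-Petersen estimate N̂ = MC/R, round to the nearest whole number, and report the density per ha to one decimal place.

N̂ = 34·32/11 = 1088/11 ≈ 98.9 → 99
Density = N̂ / area = 99 / 56 ≈ 1.77 → 1.8 per ha

density ≈ 1.8 snowshoe hares per ha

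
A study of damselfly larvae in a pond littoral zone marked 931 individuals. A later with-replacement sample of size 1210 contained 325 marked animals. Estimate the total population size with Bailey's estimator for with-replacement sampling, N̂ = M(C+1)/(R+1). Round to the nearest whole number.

N̂ = 931·(1210+1)/(325+1) = 931·1211/326 = 1127441/326 ≈ 3458.4 → 3458

N ≈ 3458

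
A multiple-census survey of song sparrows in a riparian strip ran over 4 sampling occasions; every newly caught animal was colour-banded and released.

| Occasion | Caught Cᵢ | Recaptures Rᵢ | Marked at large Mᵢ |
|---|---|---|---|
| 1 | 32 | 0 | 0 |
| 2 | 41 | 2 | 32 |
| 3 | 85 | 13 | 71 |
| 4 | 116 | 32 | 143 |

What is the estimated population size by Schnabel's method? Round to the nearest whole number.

Σ MᵢCᵢ = 0·32 + 32·41 + 71·85 + 143·116 = 0 + 1312 + 6035 + 16588 = 23935
Σ Rᵢ = 0 + 2 + 13 + 32 = 47
N̂ = 23935 / 47 ≈ 509.3 → 509

N ≈ 509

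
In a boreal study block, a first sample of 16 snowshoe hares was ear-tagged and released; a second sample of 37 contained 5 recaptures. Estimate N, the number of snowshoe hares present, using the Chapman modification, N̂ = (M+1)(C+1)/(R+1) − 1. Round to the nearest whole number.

N ≈ 107

N̂ = (16+1)(37+1)/(5+1) − 1 = 17·38/6 − 1
= 646/6 − 1 ≈ 107.7 − 1 ≈ 106.7 → 107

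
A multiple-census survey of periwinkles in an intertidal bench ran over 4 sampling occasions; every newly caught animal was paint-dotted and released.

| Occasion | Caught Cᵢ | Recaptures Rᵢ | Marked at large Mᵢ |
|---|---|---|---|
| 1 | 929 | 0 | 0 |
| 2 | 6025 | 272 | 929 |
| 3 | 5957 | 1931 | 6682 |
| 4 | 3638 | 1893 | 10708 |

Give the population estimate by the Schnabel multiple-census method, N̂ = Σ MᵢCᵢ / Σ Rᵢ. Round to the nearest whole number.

N ≈ 20,595

Σ MᵢCᵢ = 0·929 + 929·6025 + 6682·5957 + 10708·3638 = 0 + 5597225 + 39804674 + 38955704 = 84357603
Σ Rᵢ = 0 + 272 + 1931 + 1893 = 4096
N̂ = 84357603 / 4096 ≈ 20595.1 → 20595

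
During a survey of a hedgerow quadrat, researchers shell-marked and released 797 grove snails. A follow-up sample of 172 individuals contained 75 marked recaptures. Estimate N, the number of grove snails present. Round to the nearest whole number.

N ≈ 1828

The marked fraction in the recapture sample should equal the marked fraction in the population: 75/172 = 797/N.
N = (797 × 172) / 75 = 137084 / 75 ≈ 1827.8 → 1828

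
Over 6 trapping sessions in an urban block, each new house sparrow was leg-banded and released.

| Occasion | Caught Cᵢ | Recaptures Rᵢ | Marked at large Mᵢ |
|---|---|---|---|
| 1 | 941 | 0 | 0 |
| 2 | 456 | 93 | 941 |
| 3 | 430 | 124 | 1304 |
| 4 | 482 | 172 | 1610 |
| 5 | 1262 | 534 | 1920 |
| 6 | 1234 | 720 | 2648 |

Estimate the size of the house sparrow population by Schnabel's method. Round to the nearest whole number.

Σ MᵢCᵢ = 0·941 + 941·456 + 1304·430 + 1610·482 + 1920·1262 + 2648·1234 = 0 + 429096 + 560720 + 776020 + 2423040 + 3267632 = 7456508
Σ Rᵢ = 0 + 93 + 124 + 172 + 534 + 720 = 1643
N̂ = 7456508 / 1643 ≈ 4538.3 → 4538

N ≈ 4538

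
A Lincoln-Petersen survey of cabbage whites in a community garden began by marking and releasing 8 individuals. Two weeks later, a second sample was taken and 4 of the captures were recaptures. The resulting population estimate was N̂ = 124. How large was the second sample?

From N = M·C/R: C = N·R / M = 124·4 / 8 = 496 / 8 = 62.

C = 62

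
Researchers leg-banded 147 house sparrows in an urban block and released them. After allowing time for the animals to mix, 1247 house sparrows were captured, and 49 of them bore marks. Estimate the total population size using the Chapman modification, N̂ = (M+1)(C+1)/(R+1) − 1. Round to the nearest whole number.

N ≈ 3693

N̂ = (147+1)(1247+1)/(49+1) − 1 = 148·1248/50 − 1
= 184704/50 − 1 ≈ 3694.1 − 1 ≈ 3693.1 → 3693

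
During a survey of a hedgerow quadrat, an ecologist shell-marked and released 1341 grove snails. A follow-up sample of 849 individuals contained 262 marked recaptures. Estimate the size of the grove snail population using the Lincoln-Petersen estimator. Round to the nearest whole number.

N = (1341 × 849) / 262 = 1138509 / 262 ≈ 4345.45 → 4345

N ≈ 4345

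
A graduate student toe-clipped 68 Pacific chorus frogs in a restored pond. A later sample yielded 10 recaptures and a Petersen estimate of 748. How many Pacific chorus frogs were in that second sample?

C = 110

From N = M·C/R: C = N·R / M = 748·10 / 68 = 7480 / 68 = 110.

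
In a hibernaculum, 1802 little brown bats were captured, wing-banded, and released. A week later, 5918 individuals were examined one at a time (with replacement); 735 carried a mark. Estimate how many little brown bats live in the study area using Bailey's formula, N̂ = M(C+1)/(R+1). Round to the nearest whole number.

N ≈ 14,492

N̂ = 1802·(5918+1)/(735+1) = 1802·5919/736 = 10666038/736 ≈ 14491.9 → 14492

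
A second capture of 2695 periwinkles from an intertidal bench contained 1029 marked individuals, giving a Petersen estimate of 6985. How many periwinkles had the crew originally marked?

From N = M·C/R: M = N·R / C = 6985·1029 / 2695 = 7187565 / 2695 = 2667.

M = 2667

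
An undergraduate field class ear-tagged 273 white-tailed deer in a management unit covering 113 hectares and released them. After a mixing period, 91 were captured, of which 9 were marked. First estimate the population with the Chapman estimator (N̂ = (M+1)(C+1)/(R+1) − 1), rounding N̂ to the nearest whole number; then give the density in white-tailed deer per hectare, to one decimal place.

density ≈ 22.3 white-tailed deer per hectare

N̂ = 274·92/10 − 1 = 25208/10 − 1 ≈ 2519.8 → 2520
Density = N̂ / area = 2520 / 113 ≈ 22.30 → 22.3 per hectare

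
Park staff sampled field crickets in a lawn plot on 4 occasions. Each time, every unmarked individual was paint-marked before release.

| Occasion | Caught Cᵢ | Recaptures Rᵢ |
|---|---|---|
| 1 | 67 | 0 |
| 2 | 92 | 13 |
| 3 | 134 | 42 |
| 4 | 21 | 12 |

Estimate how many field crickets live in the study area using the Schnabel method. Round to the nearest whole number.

Marked at large before each occasion: Mᵢ = Σⱼ<ᵢ (Cⱼ − Rⱼ) → M1=0, M2=67, M3=146, M4=238
Σ MᵢCᵢ = 0·67 + 67·92 + 146·134 + 238·21 = 0 + 6164 + 19564 + 4998 = 30726
Σ Rᵢ = 0 + 13 + 42 + 12 = 67
N̂ = 30726 / 67 ≈ 458.6 → 459

N ≈ 459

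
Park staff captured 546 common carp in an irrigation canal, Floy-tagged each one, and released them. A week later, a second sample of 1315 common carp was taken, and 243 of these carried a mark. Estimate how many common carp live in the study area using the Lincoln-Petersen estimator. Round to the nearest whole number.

The marked fraction in the recapture sample should equal the marked fraction in the population: 243/1315 = 546/N.
N = (546 × 1315) / 243 = 717990 / 243 ≈ 2954.7 → 2955

N ≈ 2955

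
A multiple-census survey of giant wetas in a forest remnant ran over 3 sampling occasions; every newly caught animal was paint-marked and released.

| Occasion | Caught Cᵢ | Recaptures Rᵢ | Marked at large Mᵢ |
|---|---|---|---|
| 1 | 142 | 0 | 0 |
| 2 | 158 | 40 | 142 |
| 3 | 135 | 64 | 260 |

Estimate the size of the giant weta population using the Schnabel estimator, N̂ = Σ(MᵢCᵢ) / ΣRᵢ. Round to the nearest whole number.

Σ MᵢCᵢ = 0·142 + 142·158 + 260·135 = 0 + 22436 + 35100 = 57536
Σ Rᵢ = 0 + 40 + 64 = 104
N̂ = 57536 / 104 ≈ 553.2 → 553

N ≈ 553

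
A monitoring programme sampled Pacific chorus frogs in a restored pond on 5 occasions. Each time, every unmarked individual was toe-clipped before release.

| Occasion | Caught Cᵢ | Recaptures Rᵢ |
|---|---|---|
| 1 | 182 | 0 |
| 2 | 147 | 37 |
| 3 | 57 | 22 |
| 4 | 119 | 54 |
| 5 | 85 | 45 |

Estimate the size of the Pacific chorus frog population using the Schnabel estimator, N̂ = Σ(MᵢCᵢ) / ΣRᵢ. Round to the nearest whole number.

N ≈ 732

Marked at large before each occasion: Mᵢ = Σⱼ<ᵢ (Cⱼ − Rⱼ) → M1=0, M2=182, M3=292, M4=327, M5=392
Σ MᵢCᵢ = 0·182 + 182·147 + 292·57 + 327·119 + 392·85 = 0 + 26754 + 16644 + 38913 + 33320 = 115631
Σ Rᵢ = 0 + 37 + 22 + 54 + 45 = 158
N̂ = 115631 / 158 ≈ 731.8 → 732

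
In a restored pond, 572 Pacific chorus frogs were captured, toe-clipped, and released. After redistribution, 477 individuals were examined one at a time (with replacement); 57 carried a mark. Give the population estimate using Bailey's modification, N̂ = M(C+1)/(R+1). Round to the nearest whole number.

N̂ = 572·(477+1)/(57+1) = 572·478/58 = 273416/58 ≈ 4714.1 → 4714

N ≈ 4714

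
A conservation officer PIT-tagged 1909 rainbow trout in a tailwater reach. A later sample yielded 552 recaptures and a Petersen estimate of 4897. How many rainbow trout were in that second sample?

From N = M·C/R: C = N·R / M = 4897·552 / 1909 = 2703144 / 1909 = 1416.

C = 1416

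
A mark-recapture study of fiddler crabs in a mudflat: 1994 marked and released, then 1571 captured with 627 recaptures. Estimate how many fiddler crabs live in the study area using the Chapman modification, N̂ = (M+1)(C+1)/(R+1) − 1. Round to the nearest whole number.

N̂ = (1994+1)(1571+1)/(627+1) − 1 = 1995·1572/628 − 1
= 3136140/628 − 1 ≈ 4993.9 − 1 ≈ 4992.9 → 4993

N ≈ 4993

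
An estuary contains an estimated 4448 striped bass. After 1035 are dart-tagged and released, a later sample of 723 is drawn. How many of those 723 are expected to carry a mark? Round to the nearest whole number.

expected recaptures ≈ 168

The marked fraction of the population is 1035/4448, so in a sample of 723 expect C·(M/N) marked.
E[R] = 1035 × 723 / 4448 = 748305 / 4448 ≈ 168.2 → 168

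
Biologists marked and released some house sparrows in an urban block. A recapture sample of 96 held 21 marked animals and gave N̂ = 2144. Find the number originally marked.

M = 469

From N = M·C/R: M = N·R / C = 2144·21 / 96 = 45024 / 96 = 469.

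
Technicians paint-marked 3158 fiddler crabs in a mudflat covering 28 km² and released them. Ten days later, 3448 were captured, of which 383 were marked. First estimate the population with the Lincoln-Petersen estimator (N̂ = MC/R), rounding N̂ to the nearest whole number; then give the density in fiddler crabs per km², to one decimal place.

density ≈ 1015.4 fiddler crabs per km²

N̂ = 3158·3448/383 = 10888784/383 ≈ 28430.2 → 28430
Density = N̂ / area = 28430 / 28 ≈ 1015.36 → 1015.4 per km²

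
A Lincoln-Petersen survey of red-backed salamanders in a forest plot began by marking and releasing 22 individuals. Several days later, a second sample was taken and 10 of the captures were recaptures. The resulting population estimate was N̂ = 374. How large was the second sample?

C = 170

From N = M·C/R: C = N·R / M = 374·10 / 22 = 3740 / 22 = 170.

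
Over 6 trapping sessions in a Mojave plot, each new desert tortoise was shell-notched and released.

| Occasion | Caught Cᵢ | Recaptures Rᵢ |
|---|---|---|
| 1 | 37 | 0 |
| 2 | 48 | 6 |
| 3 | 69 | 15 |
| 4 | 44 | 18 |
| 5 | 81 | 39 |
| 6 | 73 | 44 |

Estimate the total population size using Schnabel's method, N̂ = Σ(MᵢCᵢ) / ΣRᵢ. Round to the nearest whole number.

N ≈ 333

Marked at large before each occasion: Mᵢ = Σⱼ<ᵢ (Cⱼ − Rⱼ) → M1=0, M2=37, M3=79, M4=133, M5=159, M6=201
Σ MᵢCᵢ = 0·37 + 37·48 + 79·69 + 133·44 + 159·81 + 201·73 = 0 + 1776 + 5451 + 5852 + 12879 + 14673 = 40631
Σ Rᵢ = 0 + 6 + 15 + 18 + 39 + 44 = 122
N̂ = 40631 / 122 ≈ 333.0 → 333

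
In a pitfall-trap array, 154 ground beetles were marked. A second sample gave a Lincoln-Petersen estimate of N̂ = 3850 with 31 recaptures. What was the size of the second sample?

From N = M·C/R: C = N·R / M = 3850·31 / 154 = 119350 / 154 = 775.

C = 775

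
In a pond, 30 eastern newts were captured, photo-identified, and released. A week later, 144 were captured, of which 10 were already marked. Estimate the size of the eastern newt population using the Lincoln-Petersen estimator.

N = 432

N = (30 × 144) / 10 = 4320 / 10 = 432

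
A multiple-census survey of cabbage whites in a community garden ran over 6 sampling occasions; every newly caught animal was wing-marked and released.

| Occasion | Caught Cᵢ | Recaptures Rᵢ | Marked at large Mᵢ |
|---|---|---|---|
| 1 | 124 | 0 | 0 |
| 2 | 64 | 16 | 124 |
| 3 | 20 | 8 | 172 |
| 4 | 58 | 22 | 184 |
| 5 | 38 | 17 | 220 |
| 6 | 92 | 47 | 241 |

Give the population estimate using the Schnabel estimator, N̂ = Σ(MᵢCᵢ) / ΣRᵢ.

Σ MᵢCᵢ = 0·124 + 124·64 + 172·20 + 184·58 + 220·38 + 241·92 = 0 + 7936 + 3440 + 10672 + 8360 + 22172 = 52580
Σ Rᵢ = 0 + 16 + 8 + 22 + 17 + 47 = 110
N̂ = 52580 / 110 = 478

N = 478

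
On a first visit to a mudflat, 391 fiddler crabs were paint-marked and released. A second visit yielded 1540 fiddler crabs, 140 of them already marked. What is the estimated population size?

Lincoln-Petersen assumes M/N = R/C, so N = M·C / R.
N = (391 × 1540) / 140 = 602140 / 140 = 4301

N = 4301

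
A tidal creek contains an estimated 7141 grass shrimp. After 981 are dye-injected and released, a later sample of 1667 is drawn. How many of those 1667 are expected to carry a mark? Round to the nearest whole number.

expected recaptures ≈ 229

The marked fraction of the population is 981/7141, so in a sample of 1667 expect C·(M/N) marked.
E[R] = 981 × 1667 / 7141 = 1635327 / 7141 ≈ 229.0 → 229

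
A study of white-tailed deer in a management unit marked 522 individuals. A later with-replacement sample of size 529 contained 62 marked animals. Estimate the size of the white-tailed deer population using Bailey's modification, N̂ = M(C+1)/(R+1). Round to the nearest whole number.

N̂ = 522·(529+1)/(62+1) = 522·530/63 = 276660/63 ≈ 4391.4 → 4391

N ≈ 4391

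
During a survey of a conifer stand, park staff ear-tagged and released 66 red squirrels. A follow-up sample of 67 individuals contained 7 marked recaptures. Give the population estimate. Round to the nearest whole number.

Lincoln-Petersen assumes M/N = R/C, so N = M·C / R.
N = (66 × 67) / 7 = 4422 / 7 ≈ 631.7 → 632

N ≈ 632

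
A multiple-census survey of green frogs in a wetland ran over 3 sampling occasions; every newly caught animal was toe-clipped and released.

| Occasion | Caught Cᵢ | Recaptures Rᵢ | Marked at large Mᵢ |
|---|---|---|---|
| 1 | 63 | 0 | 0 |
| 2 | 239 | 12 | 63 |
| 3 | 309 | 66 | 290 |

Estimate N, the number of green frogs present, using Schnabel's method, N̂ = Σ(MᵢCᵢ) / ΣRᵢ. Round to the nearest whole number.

N ≈ 1342

Σ MᵢCᵢ = 0·63 + 63·239 + 290·309 = 0 + 15057 + 89610 = 104667
Σ Rᵢ = 0 + 12 + 66 = 78
N̂ = 104667 / 78 ≈ 1341.9 → 1342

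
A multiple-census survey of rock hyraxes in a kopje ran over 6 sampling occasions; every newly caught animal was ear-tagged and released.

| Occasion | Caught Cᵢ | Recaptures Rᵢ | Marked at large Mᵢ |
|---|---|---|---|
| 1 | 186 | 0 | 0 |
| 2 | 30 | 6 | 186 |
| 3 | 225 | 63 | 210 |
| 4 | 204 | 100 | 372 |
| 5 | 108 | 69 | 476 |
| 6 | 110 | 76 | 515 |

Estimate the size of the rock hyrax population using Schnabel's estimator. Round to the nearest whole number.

N ≈ 754

Σ MᵢCᵢ = 0·186 + 186·30 + 210·225 + 372·204 + 476·108 + 515·110 = 0 + 5580 + 47250 + 75888 + 51408 + 56650 = 236776
Σ Rᵢ = 0 + 6 + 63 + 100 + 69 + 76 = 314
N̂ = 236776 / 314 ≈ 754.1 → 754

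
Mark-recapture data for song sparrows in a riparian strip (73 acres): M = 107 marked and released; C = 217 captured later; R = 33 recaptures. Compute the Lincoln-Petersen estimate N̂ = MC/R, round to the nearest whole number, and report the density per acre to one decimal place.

N̂ = 107·217/33 = 23219/33 ≈ 703.6 → 704
Density = N̂ / area = 704 / 73 ≈ 9.64 → 9.6 per acre

density ≈ 9.6 song sparrows per acre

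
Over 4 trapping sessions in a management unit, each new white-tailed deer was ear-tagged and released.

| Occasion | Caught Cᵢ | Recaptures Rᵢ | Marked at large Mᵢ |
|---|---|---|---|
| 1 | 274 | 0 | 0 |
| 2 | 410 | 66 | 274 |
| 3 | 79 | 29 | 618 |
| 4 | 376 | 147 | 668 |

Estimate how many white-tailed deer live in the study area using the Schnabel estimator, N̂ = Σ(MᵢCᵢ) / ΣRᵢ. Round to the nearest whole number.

N ≈ 1704

Σ MᵢCᵢ = 0·274 + 274·410 + 618·79 + 668·376 = 0 + 112340 + 48822 + 251168 = 412330
Σ Rᵢ = 0 + 66 + 29 + 147 = 242
N̂ = 412330 / 242 ≈ 1703.8 → 1704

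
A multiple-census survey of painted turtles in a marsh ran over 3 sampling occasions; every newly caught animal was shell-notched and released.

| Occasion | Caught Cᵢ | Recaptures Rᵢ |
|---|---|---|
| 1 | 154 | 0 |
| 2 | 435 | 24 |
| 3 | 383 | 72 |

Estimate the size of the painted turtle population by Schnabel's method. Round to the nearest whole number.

N ≈ 2952

Marked at large before each occasion: Mᵢ = Σⱼ<ᵢ (Cⱼ − Rⱼ) → M1=0, M2=154, M3=565
Σ MᵢCᵢ = 0·154 + 154·435 + 565·383 = 0 + 66990 + 216395 = 283385
Σ Rᵢ = 0 + 24 + 72 = 96
N̂ = 283385 / 96 ≈ 2951.9 → 2952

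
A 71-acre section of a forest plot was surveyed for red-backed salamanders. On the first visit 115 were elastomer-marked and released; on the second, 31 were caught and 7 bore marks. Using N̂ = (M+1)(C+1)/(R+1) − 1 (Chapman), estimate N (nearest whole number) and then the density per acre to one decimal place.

density ≈ 6.5 red-backed salamanders per acre

N̂ = 116·32/8 − 1 = 3712/8 − 1 = 463
Density = N̂ / area = 463 / 71 ≈ 6.52 → 6.5 per acre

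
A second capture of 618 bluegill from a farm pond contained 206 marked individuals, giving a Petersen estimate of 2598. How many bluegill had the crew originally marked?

M = 866

From N = M·C/R: M = N·R / C = 2598·206 / 618 = 535188 / 618 = 866.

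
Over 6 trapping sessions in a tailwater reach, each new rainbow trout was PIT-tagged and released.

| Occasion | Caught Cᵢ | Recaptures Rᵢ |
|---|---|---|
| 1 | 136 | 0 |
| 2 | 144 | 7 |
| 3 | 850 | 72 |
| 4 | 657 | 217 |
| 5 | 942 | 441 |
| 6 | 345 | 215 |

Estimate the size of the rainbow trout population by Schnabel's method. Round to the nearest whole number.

Marked at large before each occasion: Mᵢ = Σⱼ<ᵢ (Cⱼ − Rⱼ) → M1=0, M2=136, M3=273, M4=1051, M5=1491, M6=1992
Σ MᵢCᵢ = 0·136 + 136·144 + 273·850 + 1051·657 + 1491·942 + 1992·345 = 0 + 19584 + 232050 + 690507 + 1404522 + 687240 = 3033903
Σ Rᵢ = 0 + 7 + 72 + 217 + 441 + 215 = 952
N̂ = 3033903 / 952 ≈ 3186.9 → 3187

N ≈ 3187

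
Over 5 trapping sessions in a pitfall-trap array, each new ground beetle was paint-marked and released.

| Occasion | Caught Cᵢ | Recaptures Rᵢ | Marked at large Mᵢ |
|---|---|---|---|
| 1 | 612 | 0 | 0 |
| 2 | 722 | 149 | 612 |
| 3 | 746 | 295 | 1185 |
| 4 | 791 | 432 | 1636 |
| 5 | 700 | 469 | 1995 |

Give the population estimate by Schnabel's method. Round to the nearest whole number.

Σ MᵢCᵢ = 0·612 + 612·722 + 1185·746 + 1636·791 + 1995·700 = 0 + 441864 + 884010 + 1294076 + 1396500 = 4016450
Σ Rᵢ = 0 + 149 + 295 + 432 + 469 = 1345
N̂ = 4016450 / 1345 ≈ 2986.2 → 2986

N ≈ 2986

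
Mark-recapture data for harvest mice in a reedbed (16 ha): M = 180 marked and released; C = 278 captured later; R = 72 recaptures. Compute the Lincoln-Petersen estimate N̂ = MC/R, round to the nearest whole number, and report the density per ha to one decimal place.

N̂ = 180·278/72 = 50040/72 = 695
Density = N̂ / area = 695 / 16 ≈ 43.44 → 43.4 per ha

density ≈ 43.4 harvest mice per ha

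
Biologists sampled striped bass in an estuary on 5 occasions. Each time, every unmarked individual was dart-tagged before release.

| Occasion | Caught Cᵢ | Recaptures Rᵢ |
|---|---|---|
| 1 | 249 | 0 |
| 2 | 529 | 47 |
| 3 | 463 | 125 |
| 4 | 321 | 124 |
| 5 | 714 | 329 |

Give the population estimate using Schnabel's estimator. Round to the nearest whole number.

Marked at large before each occasion: Mᵢ = Σⱼ<ᵢ (Cⱼ − Rⱼ) → M1=0, M2=249, M3=731, M4=1069, M5=1266
Σ MᵢCᵢ = 0·249 + 249·529 + 731·463 + 1069·321 + 1266·714 = 0 + 131721 + 338453 + 343149 + 903924 = 1717247
Σ Rᵢ = 0 + 47 + 125 + 124 + 329 = 625
N̂ = 1717247 / 625 ≈ 2747.6 → 2748

N ≈ 2748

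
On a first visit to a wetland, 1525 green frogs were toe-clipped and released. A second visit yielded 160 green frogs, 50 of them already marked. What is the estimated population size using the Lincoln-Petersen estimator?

N = 4880

Lincoln-Petersen assumes M/N = R/C, so N = M·C / R.
N = (1525 × 160) / 50 = 244000 / 50 = 4880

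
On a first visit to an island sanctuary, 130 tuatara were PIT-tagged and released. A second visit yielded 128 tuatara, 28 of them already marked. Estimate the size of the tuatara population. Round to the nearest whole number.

N ≈ 594

If marked individuals mix randomly, R/C ≈ M/N, giving N ≈ M·C/R.
N = (130 × 128) / 28 = 16640 / 28 ≈ 594.3 → 594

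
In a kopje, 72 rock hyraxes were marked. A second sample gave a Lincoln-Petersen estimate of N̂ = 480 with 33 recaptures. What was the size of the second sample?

From N = M·C/R: C = N·R / M = 480·33 / 72 = 15840 / 72 = 220.

C = 220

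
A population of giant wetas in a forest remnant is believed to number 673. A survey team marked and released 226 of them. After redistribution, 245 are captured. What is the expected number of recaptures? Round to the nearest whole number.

The marked fraction of the population is 226/673, so in a sample of 245 expect C·(M/N) marked.
E[R] = 226 × 245 / 673 = 55370 / 673 ≈ 82.3 → 82

expected recaptures ≈ 82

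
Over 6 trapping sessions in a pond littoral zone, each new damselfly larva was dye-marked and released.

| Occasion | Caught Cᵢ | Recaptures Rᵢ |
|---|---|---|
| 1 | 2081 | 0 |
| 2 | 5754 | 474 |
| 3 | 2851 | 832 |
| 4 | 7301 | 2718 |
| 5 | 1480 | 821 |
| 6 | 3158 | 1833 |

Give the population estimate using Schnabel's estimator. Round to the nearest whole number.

Marked at large before each occasion: Mᵢ = Σⱼ<ᵢ (Cⱼ − Rⱼ) → M1=0, M2=2081, M3=7361, M4=9380, M5=13963, M6=14622
Σ MᵢCᵢ = 0·2081 + 2081·5754 + 7361·2851 + 9380·7301 + 13963·1480 + 14622·3158 = 0 + 11974074 + 20986211 + 68483380 + 20665240 + 46176276 = 168285181
Σ Rᵢ = 0 + 474 + 832 + 2718 + 821 + 1833 = 6678
N̂ = 168285181 / 6678 ≈ 25199.9 → 25200

N ≈ 25,200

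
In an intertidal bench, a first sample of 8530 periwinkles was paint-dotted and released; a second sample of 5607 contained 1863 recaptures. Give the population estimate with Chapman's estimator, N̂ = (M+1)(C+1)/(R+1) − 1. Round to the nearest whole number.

N̂ = (8530+1)(5607+1)/(1863+1) − 1 = 8531·5608/1864 − 1
= 47841848/1864 − 1 ≈ 25666.2 − 1 ≈ 25665.2 → 25665

N ≈ 25,665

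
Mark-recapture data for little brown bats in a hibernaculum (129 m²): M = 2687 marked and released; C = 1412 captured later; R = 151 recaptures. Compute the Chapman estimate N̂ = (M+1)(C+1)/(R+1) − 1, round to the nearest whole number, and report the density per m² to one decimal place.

density ≈ 193.7 little brown bats per m²

N̂ = 2688·1413/152 − 1 = 3798144/152 − 1 ≈ 24986.8 → 24987
Density = N̂ / area = 24987 / 129 ≈ 193.70 → 193.7 per m²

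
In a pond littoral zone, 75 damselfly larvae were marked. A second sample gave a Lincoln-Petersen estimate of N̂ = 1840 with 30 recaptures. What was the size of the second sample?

C = 736

From N = M·C/R: C = N·R / M = 1840·30 / 75 = 55200 / 75 = 736.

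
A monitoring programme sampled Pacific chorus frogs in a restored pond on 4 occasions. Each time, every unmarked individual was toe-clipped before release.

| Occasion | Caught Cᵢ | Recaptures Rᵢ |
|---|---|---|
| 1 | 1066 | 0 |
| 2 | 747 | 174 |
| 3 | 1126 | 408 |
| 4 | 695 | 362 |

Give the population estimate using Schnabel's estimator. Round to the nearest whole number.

Marked at large before each occasion: Mᵢ = Σⱼ<ᵢ (Cⱼ − Rⱼ) → M1=0, M2=1066, M3=1639, M4=2357
Σ MᵢCᵢ = 0·1066 + 1066·747 + 1639·1126 + 2357·695 = 0 + 796302 + 1845514 + 1638115 = 4279931
Σ Rᵢ = 0 + 174 + 408 + 362 = 944
N̂ = 4279931 / 944 ≈ 4533.8 → 4534

N ≈ 4534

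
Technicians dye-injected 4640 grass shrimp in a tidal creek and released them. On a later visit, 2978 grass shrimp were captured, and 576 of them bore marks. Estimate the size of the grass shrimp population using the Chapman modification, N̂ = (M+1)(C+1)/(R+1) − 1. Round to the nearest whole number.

N ≈ 23,960

N̂ = (4640+1)(2978+1)/(576+1) − 1 = 4641·2979/577 − 1
= 13825539/577 − 1 ≈ 23961.1 − 1 ≈ 23960.1 → 23960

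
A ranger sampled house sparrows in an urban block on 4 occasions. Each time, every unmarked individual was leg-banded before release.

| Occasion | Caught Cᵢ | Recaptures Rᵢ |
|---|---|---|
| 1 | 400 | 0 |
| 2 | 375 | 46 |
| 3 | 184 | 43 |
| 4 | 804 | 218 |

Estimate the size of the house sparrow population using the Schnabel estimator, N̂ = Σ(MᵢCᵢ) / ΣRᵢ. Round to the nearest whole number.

Marked at large before each occasion: Mᵢ = Σⱼ<ᵢ (Cⱼ − Rⱼ) → M1=0, M2=400, M3=729, M4=870
Σ MᵢCᵢ = 0·400 + 400·375 + 729·184 + 870·804 = 0 + 150000 + 134136 + 699480 = 983616
Σ Rᵢ = 0 + 46 + 43 + 218 = 307
N̂ = 983616 / 307 ≈ 3204.0 → 3204

N ≈ 3204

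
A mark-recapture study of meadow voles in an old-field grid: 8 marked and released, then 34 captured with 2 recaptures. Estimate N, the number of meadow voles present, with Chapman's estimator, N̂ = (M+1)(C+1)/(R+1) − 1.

N = 104

N̂ = (8+1)(34+1)/(2+1) − 1 = 9·35/3 − 1
= 315/3 − 1 = 105 − 1 = 104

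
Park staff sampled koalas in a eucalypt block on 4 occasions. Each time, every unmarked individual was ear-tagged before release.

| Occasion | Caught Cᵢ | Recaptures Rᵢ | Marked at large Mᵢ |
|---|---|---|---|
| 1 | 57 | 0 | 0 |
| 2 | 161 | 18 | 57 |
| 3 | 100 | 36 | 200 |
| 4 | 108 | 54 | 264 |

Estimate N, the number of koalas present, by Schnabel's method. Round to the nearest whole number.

Σ MᵢCᵢ = 0·57 + 57·161 + 200·100 + 264·108 = 0 + 9177 + 20000 + 28512 = 57689
Σ Rᵢ = 0 + 18 + 36 + 54 = 108
N̂ = 57689 / 108 ≈ 534.2 → 534

N ≈ 534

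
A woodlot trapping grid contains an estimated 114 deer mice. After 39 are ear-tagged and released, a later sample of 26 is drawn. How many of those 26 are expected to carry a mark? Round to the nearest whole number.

expected recaptures ≈ 9

The marked fraction of the population is 39/114, so in a sample of 26 expect C·(M/N) marked.
E[R] = 39 × 26 / 114 = 1014 / 114 ≈ 8.9 → 9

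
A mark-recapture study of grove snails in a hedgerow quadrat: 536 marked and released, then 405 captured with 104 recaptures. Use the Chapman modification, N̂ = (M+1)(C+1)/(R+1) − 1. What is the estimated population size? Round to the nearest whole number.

N̂ = (536+1)(405+1)/(104+1) − 1 = 537·406/105 − 1
= 218022/105 − 1 ≈ 2076.4 − 1 ≈ 2075.4 → 2075

N ≈ 2075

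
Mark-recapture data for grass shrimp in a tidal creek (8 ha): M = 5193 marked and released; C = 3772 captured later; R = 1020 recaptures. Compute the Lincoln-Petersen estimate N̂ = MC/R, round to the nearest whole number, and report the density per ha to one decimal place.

N̂ = 5193·3772/1020 = 19587996/1020 ≈ 19203.9 → 19204
Density = N̂ / area = 19204 / 8 ≈ 2400.50 → 2400.5 per ha

density ≈ 2400.5 grass shrimp per ha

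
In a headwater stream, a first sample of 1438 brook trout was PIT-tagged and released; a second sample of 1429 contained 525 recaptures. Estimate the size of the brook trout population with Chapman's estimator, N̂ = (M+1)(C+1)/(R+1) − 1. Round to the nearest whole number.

N ≈ 3911

N̂ = (1438+1)(1429+1)/(525+1) − 1 = 1439·1430/526 − 1
= 2057770/526 − 1 ≈ 3912.1 − 1 ≈ 3911.1 → 3911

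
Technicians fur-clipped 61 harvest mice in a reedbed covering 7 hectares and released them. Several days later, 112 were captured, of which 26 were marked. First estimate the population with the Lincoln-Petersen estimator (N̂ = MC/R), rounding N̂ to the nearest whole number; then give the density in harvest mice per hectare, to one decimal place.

density ≈ 37.6 harvest mice per hectare

N̂ = 61·112/26 = 6832/26 ≈ 262.8 → 263
Density = N̂ / area = 263 / 7 ≈ 37.57 → 37.6 per hectare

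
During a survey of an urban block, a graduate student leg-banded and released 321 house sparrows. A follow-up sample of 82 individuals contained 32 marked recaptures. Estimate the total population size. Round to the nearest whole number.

The marked fraction in the recapture sample should equal the marked fraction in the population: 32/82 = 321/N.
N = (321 × 82) / 32 = 26322 / 32 ≈ 822.6 → 823

N ≈ 823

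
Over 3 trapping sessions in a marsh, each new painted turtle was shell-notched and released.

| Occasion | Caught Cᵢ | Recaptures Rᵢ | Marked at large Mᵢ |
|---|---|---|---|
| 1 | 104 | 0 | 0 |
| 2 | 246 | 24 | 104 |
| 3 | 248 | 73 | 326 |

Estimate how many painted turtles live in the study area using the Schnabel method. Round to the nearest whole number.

Σ MᵢCᵢ = 0·104 + 104·246 + 326·248 = 0 + 25584 + 80848 = 106432
Σ Rᵢ = 0 + 24 + 73 = 97
N̂ = 106432 / 97 ≈ 1097.2 → 1097

N ≈ 1097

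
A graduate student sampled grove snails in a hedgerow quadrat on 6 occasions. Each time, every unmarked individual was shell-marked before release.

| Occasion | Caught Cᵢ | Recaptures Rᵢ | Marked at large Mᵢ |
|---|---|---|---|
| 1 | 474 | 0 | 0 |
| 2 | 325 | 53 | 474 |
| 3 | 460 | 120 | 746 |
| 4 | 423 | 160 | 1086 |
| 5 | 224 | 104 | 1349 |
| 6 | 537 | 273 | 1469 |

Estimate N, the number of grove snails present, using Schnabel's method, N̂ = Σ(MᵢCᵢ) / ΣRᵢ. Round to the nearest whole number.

Σ MᵢCᵢ = 0·474 + 474·325 + 746·460 + 1086·423 + 1349·224 + 1469·537 = 0 + 154050 + 343160 + 459378 + 302176 + 788853 = 2047617
Σ Rᵢ = 0 + 53 + 120 + 160 + 104 + 273 = 710
N̂ = 2047617 / 710 ≈ 2884.0 → 2884

N ≈ 2884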